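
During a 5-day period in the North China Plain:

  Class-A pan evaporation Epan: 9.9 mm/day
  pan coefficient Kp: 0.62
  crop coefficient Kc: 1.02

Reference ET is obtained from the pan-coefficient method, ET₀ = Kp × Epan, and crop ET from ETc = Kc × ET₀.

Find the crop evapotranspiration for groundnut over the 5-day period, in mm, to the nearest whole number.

31 mm

ET₀ = 0.62 × 9.9 = 6.1380 mm/d
ETc = Kc × ET₀ = 1.02 × 6.1380 = 6.2608 mm/d
Over 5 days: 6.2608 × 5 = 31.304 mm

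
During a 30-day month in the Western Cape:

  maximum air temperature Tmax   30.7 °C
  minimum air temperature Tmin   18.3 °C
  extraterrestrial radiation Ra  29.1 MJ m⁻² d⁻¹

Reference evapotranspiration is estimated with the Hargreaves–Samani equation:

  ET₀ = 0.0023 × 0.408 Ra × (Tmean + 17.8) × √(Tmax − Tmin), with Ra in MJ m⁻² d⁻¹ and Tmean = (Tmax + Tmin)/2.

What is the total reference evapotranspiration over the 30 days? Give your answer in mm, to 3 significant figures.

Tmean = (30.7 + 18.3)/2 = 24.50 °C
0.408 Ra = 0.408 × 29.1 = 11.8728 mm/d equivalent
ET₀ = 0.0023 × 11.8728 × (24.50 + 17.8) × √12.4 = 0.0023 × 11.8728 × 42.30 × 3.5214 = 4.0676 mm/d
Over 30 days: 4.0676 × 30 = 122.028 mm

122 mm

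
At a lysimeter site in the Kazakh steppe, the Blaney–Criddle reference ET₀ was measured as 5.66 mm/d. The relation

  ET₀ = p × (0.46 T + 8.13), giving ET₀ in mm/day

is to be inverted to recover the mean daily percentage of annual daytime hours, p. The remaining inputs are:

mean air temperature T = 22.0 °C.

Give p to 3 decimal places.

0.310

p = ET₀ / (0.46 T + 8.13) = 5.66 / (0.46 × 22.0 + 8.13) = 5.66 / 18.250 = 0.3101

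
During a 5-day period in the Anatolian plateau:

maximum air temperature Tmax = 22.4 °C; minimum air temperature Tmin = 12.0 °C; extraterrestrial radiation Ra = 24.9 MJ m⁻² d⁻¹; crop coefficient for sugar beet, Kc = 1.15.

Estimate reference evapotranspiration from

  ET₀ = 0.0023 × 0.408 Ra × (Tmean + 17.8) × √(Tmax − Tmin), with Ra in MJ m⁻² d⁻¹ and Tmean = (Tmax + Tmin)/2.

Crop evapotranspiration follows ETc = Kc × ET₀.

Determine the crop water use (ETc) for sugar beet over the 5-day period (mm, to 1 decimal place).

Tmean = (22.4 + 12.0)/2 = 17.20 °C
0.408 Ra = 0.408 × 24.9 = 10.1592 mm/d equivalent
ET₀ = 0.0023 × 10.1592 × (17.20 + 17.8) × √10.4 = 0.0023 × 10.1592 × 35.00 × 3.2249 = 2.6374 mm/d
ETc = Kc × ET₀ = 1.15 × 2.6374 = 3.0330 mm/d
Over 5 days: 3.0330 × 5 = 15.165 mm

15.2 mm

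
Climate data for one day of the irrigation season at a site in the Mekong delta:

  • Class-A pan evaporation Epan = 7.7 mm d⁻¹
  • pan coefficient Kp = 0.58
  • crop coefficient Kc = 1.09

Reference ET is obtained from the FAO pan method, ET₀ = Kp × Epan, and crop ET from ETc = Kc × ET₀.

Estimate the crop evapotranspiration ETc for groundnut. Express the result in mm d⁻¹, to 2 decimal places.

ET₀ = 0.58 × 7.7 = 4.4660 mm/d
ETc = Kc × ET₀ = 1.09 × 4.4660 = 4.8679 mm/d

4.87 mm d⁻¹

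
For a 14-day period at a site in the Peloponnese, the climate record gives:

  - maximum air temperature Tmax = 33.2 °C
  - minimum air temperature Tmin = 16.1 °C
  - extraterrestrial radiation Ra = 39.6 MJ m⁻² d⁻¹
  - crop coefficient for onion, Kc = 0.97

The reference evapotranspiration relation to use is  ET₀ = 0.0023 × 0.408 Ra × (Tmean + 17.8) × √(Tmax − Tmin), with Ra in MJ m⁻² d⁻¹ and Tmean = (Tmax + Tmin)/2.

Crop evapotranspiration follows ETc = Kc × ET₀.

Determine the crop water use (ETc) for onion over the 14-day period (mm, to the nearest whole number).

Tmean = (33.2 + 16.1)/2 = 24.65 °C
0.408 Ra = 0.408 × 39.6 = 16.1568 mm/d equivalent
ET₀ = 0.0023 × 16.1568 × (24.65 + 17.8) × √17.1 = 0.0023 × 16.1568 × 42.45 × 4.1352 = 6.5232 mm/d
ETc = Kc × ET₀ = 0.97 × 6.5232 = 6.3275 mm/d
Over 14 days: 6.3275 × 14 = 88.585 mm

89 mm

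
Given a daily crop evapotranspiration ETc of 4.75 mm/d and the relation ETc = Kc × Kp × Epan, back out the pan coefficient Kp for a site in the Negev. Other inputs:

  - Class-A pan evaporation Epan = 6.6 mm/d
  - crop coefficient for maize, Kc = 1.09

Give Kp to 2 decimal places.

0.66

ETc = Kc × Kp × Epan  ⇒  Kp = ETc / (Kc × Epan)
Kp = 4.75 / (1.09 × 6.6) = 4.75 / 7.194 = 0.6603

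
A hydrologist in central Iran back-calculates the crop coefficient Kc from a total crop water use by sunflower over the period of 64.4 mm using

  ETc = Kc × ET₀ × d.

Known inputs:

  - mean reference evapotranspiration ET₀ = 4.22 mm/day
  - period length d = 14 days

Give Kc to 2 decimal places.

1.09

ETc = Kc × ET₀ × d  ⇒  Kc = ETc / (ET₀ × d)
Kc = 64.4 / (4.22 × 14) = 64.4 / 59.08 = 1.0900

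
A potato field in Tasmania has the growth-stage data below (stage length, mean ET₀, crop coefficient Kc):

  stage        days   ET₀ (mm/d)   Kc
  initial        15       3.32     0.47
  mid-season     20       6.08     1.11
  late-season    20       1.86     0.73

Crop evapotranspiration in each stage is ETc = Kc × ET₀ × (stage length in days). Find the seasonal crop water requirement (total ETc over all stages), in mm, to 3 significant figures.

initial: 0.47 × 3.32 × 15 = 23.41 mm
mid-season: 1.11 × 6.08 × 20 = 134.98 mm
late-season: 0.73 × 1.86 × 20 = 27.16 mm
Seasonal total = 185.55 mm

186 mm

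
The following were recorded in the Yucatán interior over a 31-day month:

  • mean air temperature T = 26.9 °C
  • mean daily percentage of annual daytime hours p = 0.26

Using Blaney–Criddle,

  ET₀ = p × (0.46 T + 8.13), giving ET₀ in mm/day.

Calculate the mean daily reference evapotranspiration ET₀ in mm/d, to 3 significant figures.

5.33 mm/d

ET₀ = 0.26 × (0.46 × 26.9 + 8.13) = 0.26 × 20.504 = 5.3310 mm/d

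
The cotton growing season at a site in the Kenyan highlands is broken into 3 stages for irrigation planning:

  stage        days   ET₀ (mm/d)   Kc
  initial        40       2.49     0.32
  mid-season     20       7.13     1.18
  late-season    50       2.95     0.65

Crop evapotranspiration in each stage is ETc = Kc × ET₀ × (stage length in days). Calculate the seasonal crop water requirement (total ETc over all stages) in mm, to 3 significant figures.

296 mm

initial: 0.32 × 2.49 × 40 = 31.87 mm
mid-season: 1.18 × 7.13 × 20 = 168.27 mm
late-season: 0.65 × 2.95 × 50 = 95.88 mm
Seasonal total = 296.02 mm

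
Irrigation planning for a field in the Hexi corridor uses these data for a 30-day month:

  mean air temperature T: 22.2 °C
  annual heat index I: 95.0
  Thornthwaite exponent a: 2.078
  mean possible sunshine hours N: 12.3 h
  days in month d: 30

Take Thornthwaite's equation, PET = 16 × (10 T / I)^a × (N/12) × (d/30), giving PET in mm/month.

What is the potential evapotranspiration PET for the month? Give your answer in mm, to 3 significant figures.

10T/I = 10 × 22.2 / 95.0 = 2.3368
(10T/I)^a = 2.3368^2.078 = 5.8344
Uncorrected PET = 16 × 5.8344 = 93.350 mm
Correction = (N/12)(d/30) = (12.3/12)(30/30) = 1.0250
PET = 93.350 × 1.0250 = 95.684 mm/month

95.7 mm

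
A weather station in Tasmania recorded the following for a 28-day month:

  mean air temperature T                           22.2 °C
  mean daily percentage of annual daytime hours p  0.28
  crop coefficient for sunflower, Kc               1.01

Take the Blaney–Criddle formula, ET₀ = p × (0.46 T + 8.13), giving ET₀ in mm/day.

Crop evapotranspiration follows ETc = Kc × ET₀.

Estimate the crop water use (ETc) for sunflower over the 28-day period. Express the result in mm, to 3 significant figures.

ET₀ = 0.28 × (0.46 × 22.2 + 8.13) = 0.28 × 18.342 = 5.1358 mm/d
ETc = Kc × ET₀ = 1.01 × 5.1358 = 5.1872 mm/d
Over 28 days: 5.1872 × 28 = 145.242 mm

145 mm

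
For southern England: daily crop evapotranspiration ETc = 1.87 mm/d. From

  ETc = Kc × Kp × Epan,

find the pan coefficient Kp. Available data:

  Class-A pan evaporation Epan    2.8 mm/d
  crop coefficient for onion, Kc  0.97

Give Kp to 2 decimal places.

ETc = Kc × Kp × Epan  ⇒  Kp = ETc / (Kc × Epan)
Kp = 1.87 / (0.97 × 2.8) = 1.87 / 2.716 = 0.6885

0.69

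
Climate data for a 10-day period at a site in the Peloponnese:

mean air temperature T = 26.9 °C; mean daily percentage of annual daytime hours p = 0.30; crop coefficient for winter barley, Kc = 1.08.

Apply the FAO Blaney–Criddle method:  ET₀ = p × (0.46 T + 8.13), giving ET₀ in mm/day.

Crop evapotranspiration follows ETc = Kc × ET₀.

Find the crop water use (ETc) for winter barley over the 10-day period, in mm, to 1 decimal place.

ET₀ = 0.30 × (0.46 × 26.9 + 8.13) = 0.30 × 20.504 = 6.1512 mm/d
ETc = Kc × ET₀ = 1.08 × 6.1512 = 6.6433 mm/d
Over 10 days: 6.6433 × 10 = 66.433 mm

66.4 mm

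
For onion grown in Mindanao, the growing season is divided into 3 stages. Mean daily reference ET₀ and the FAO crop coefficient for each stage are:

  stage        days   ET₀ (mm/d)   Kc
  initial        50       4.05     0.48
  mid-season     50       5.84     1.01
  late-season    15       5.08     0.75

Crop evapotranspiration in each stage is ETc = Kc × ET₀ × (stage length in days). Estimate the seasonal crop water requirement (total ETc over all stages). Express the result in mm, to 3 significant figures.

initial: 0.48 × 4.05 × 50 = 97.20 mm
mid-season: 1.01 × 5.84 × 50 = 294.92 mm
late-season: 0.75 × 5.08 × 15 = 57.15 mm
Seasonal total = 449.27 mm

449 mm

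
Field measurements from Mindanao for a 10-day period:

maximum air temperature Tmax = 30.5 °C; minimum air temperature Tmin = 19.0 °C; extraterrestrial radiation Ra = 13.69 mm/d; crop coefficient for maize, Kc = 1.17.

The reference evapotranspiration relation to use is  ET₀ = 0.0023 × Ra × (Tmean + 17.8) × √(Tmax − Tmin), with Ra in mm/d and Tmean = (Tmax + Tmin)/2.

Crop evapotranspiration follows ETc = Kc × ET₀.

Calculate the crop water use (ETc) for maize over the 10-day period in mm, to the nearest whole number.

Tmean = (30.5 + 19.0)/2 = 24.75 °C
ET₀ = 0.0023 × 13.69 × (24.75 + 17.8) × √11.5 = 0.0023 × 13.69 × 42.55 × 3.3912 = 4.5434 mm/d
ETc = Kc × ET₀ = 1.17 × 4.5434 = 5.3158 mm/d
Over 10 days: 5.3158 × 10 = 53.158 mm

53 mm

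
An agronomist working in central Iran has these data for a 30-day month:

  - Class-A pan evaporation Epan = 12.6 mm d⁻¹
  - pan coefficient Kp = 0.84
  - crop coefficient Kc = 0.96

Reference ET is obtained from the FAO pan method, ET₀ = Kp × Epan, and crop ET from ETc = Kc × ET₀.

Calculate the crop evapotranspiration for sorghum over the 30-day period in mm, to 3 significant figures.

ET₀ = 0.84 × 12.6 = 10.5840 mm/d
ETc = Kc × ET₀ = 0.96 × 10.5840 = 10.1606 mm/d
Over 30 days: 10.1606 × 30 = 304.818 mm

305 mm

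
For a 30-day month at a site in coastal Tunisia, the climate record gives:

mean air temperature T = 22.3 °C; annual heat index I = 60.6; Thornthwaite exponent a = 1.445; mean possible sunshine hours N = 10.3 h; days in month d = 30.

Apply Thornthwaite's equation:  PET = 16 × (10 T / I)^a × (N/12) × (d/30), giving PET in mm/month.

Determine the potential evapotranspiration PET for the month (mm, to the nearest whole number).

90 mm

10T/I = 10 × 22.3 / 60.6 = 3.6799
(10T/I)^a = 3.6799^1.445 = 6.5710
Uncorrected PET = 16 × 6.5710 = 105.136 mm
Correction = (N/12)(d/30) = (10.3/12)(30/30) = 0.8583
PET = 105.136 × 0.8583 = 90.238 mm/month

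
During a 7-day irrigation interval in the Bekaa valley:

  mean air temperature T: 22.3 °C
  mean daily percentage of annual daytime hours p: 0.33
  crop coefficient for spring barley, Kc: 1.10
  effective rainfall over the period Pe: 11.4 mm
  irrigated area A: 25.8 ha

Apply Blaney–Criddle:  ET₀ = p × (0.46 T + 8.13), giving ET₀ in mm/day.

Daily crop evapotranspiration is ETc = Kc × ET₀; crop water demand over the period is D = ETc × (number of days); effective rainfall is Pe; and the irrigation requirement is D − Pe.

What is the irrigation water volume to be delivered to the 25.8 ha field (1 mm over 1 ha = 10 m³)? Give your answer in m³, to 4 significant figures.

ET₀ = 0.33 × (0.46 × 22.3 + 8.13) = 0.33 × 18.388 = 6.0680 mm/d
ETc = Kc × ET₀ = 1.10 × 6.0680 = 6.6748 mm/d
Crop demand D = ETc × 7 d = 6.6748 × 7 = 46.724 mm
D − Pe = 46.724 − 11.4 = 35.324 mm
Volume = 35.324 mm × 25.8 ha × 10 = 9113.6 m³

9114 m³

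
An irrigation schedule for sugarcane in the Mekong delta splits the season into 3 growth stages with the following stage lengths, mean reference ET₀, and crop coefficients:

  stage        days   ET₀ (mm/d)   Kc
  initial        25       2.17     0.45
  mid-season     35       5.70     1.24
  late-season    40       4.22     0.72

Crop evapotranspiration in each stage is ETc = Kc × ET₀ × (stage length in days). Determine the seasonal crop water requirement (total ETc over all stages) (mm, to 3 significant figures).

initial: 0.45 × 2.17 × 25 = 24.41 mm
mid-season: 1.24 × 5.70 × 35 = 247.38 mm
late-season: 0.72 × 4.22 × 40 = 121.54 mm
Seasonal total = 393.33 mm

393 mm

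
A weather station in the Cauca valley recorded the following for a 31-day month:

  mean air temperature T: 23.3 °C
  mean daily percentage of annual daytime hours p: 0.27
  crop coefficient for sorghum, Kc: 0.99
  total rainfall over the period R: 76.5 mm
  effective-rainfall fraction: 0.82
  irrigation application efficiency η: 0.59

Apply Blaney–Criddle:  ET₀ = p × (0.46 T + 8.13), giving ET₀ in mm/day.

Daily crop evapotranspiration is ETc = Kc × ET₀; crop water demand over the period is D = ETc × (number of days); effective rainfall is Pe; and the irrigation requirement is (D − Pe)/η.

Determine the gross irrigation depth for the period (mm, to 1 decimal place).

158.4 mm

ET₀ = 0.27 × (0.46 × 23.3 + 8.13) = 0.27 × 18.848 = 5.0890 mm/d
ETc = Kc × ET₀ = 0.99 × 5.0890 = 5.0381 mm/d
Crop demand D = ETc × 31 d = 5.0381 × 31 = 156.181 mm
Pe = 0.82 × 76.5 = 62.730 mm
D − Pe = 156.181 − 62.730 = 93.451 mm
Gross irrigation = 93.451 / 0.59 = 158.392 mm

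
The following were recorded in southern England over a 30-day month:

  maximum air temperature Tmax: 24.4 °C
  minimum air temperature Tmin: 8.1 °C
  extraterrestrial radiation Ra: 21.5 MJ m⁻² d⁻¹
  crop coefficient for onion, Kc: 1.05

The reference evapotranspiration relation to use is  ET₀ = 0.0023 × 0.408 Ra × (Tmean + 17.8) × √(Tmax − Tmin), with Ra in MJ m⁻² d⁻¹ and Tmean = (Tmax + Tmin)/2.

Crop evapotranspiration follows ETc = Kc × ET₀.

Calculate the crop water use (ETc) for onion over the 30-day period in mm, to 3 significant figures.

87.4 mm

Tmean = (24.4 + 8.1)/2 = 16.25 °C
0.408 Ra = 0.408 × 21.5 = 8.7720 mm/d equivalent
ET₀ = 0.0023 × 8.7720 × (16.25 + 17.8) × √16.3 = 0.0023 × 8.7720 × 34.05 × 4.0373 = 2.7735 mm/d
ETc = Kc × ET₀ = 1.05 × 2.7735 = 2.9122 mm/d
Over 30 days: 2.9122 × 30 = 87.366 mm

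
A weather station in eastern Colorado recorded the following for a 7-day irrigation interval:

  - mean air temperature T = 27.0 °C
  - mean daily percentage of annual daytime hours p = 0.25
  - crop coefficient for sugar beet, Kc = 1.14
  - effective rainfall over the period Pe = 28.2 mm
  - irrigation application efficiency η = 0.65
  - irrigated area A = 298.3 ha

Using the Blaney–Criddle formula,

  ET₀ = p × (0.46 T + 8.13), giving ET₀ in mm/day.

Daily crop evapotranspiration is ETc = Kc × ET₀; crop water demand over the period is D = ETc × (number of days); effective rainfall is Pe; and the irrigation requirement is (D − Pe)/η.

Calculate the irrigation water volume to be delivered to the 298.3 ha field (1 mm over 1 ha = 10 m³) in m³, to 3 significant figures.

58700 m³

ET₀ = 0.25 × (0.46 × 27.0 + 8.13) = 0.25 × 20.550 = 5.1375 mm/d
ETc = Kc × ET₀ = 1.14 × 5.1375 = 5.8568 mm/d
Crop demand D = ETc × 7 d = 5.8568 × 7 = 40.998 mm
D − Pe = 40.998 − 28.2 = 12.798 mm
Gross irrigation = 12.798 / 0.65 = 19.689 mm
Volume = 19.689 mm × 298.3 ha × 10 = 58732.3 m³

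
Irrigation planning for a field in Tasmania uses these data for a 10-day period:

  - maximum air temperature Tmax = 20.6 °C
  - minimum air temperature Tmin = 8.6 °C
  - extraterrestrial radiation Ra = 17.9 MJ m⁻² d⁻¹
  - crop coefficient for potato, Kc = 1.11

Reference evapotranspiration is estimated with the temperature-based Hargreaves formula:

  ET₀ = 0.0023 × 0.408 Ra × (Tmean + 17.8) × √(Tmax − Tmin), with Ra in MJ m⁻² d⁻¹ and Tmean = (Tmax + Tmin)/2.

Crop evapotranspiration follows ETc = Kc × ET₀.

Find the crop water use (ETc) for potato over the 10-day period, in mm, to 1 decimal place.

20.9 mm

Tmean = (20.6 + 8.6)/2 = 14.60 °C
0.408 Ra = 0.408 × 17.9 = 7.3032 mm/d equivalent
ET₀ = 0.0023 × 7.3032 × (14.60 + 17.8) × √12.0 = 0.0023 × 7.3032 × 32.40 × 3.4641 = 1.8853 mm/d
ETc = Kc × ET₀ = 1.11 × 1.8853 = 2.0927 mm/d
Over 10 days: 2.0927 × 10 = 20.927 mm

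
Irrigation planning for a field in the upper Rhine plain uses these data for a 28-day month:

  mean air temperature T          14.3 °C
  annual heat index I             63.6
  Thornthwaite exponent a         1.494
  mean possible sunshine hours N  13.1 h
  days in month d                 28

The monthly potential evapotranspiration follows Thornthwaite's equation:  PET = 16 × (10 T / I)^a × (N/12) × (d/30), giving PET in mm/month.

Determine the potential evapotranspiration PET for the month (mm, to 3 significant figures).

10T/I = 10 × 14.3 / 63.6 = 2.2484
(10T/I)^a = 2.2484^1.494 = 3.3551
Uncorrected PET = 16 × 3.3551 = 53.682 mm
Correction = (N/12)(d/30) = (13.1/12)(28/30) = 1.0189
PET = 53.682 × 1.0189 = 54.697 mm/month

54.7 mm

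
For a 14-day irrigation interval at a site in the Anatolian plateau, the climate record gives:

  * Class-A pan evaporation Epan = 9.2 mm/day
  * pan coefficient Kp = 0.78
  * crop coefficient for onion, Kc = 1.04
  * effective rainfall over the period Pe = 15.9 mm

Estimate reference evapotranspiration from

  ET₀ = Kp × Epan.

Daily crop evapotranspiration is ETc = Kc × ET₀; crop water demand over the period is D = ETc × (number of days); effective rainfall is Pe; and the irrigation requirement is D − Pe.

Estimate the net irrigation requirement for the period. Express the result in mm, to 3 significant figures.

88.6 mm

ET₀ = 0.78 × 9.2 = 7.1760 mm/d
ETc = Kc × ET₀ = 1.04 × 7.1760 = 7.4630 mm/d
Crop demand D = ETc × 14 d = 7.4630 × 14 = 104.482 mm
D − Pe = 104.482 − 15.9 = 88.582 mm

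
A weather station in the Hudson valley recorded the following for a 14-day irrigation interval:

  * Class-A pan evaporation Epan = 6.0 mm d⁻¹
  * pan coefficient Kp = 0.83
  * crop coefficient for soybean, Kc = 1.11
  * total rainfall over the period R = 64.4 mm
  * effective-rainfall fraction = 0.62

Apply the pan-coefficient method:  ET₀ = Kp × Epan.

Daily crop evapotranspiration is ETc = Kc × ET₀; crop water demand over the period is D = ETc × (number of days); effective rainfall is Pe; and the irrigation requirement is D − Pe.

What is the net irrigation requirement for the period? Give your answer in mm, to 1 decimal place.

37.5 mm

ET₀ = 0.83 × 6.0 = 4.9800 mm/d
ETc = Kc × ET₀ = 1.11 × 4.9800 = 5.5278 mm/d
Crop demand D = ETc × 14 d = 5.5278 × 14 = 77.389 mm
Pe = 0.62 × 64.4 = 39.928 mm
D − Pe = 77.389 − 39.928 = 37.461 mm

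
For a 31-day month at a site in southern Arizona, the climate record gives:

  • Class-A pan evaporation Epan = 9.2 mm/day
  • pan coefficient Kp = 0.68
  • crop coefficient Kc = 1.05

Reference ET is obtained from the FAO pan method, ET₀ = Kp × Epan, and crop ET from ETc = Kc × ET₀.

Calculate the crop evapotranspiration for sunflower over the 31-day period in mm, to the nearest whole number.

204 mm

ET₀ = 0.68 × 9.2 = 6.2560 mm/d
ETc = Kc × ET₀ = 1.05 × 6.2560 = 6.5688 mm/d
Over 31 days: 6.5688 × 31 = 203.633 mm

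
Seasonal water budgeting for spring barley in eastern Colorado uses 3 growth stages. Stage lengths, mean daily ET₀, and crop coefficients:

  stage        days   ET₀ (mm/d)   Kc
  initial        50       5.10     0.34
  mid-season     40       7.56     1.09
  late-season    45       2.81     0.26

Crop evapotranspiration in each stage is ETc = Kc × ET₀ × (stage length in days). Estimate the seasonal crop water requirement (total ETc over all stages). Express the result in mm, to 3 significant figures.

initial: 0.34 × 5.10 × 50 = 86.70 mm
mid-season: 1.09 × 7.56 × 40 = 329.62 mm
late-season: 0.26 × 2.81 × 45 = 32.88 mm
Seasonal total = 449.20 mm

449 mm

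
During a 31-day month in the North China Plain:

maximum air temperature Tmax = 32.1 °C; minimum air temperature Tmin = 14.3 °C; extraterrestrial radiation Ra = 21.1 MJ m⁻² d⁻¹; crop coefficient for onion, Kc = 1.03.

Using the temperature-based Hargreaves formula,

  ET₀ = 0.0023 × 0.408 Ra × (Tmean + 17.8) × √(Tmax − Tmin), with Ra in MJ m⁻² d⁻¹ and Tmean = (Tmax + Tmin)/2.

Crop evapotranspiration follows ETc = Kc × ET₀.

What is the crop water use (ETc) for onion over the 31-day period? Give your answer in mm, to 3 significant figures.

Tmean = (32.1 + 14.3)/2 = 23.20 °C
0.408 Ra = 0.408 × 21.1 = 8.6088 mm/d equivalent
ET₀ = 0.0023 × 8.6088 × (23.20 + 17.8) × √17.8 = 0.0023 × 8.6088 × 41.00 × 4.2190 = 3.4250 mm/d
ETc = Kc × ET₀ = 1.03 × 3.4250 = 3.5278 mm/d
Over 31 days: 3.5278 × 31 = 109.362 mm

109 mm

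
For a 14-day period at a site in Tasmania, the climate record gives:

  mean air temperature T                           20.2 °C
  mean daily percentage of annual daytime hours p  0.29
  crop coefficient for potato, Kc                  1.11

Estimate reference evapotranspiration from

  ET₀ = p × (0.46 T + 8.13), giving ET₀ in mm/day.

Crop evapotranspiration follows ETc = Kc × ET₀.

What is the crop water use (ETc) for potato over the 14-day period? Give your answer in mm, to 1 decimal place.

ET₀ = 0.29 × (0.46 × 20.2 + 8.13) = 0.29 × 17.422 = 5.0524 mm/d
ETc = Kc × ET₀ = 1.11 × 5.0524 = 5.6082 mm/d
Over 14 days: 5.6082 × 14 = 78.515 mm

78.5 mm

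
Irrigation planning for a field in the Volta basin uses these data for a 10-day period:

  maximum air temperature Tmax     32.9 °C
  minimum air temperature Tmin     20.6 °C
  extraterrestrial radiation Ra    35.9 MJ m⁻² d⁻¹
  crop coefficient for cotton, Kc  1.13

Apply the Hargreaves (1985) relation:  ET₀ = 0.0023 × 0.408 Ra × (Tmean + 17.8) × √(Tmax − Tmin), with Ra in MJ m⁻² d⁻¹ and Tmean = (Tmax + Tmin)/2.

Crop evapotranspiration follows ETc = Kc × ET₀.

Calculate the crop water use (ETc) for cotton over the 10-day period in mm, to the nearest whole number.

59 mm

Tmean = (32.9 + 20.6)/2 = 26.75 °C
0.408 Ra = 0.408 × 35.9 = 14.6472 mm/d equivalent
ET₀ = 0.0023 × 14.6472 × (26.75 + 17.8) × √12.3 = 0.0023 × 14.6472 × 44.55 × 3.5071 = 5.2635 mm/d
ETc = Kc × ET₀ = 1.13 × 5.2635 = 5.9478 mm/d
Over 10 days: 5.9478 × 10 = 59.478 mm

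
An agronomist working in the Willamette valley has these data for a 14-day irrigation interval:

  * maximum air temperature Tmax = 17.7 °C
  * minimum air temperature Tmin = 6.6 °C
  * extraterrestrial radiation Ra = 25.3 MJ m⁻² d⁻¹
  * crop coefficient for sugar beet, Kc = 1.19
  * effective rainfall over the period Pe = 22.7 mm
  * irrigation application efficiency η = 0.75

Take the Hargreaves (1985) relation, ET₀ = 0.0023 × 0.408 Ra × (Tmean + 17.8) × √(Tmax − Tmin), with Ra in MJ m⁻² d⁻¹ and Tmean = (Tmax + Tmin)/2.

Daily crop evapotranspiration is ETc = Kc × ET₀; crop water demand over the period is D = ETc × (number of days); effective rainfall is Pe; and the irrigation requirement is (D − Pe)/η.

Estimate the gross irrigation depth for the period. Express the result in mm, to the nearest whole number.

Tmean = (17.7 + 6.6)/2 = 12.15 °C
0.408 Ra = 0.408 × 25.3 = 10.3224 mm/d equivalent
ET₀ = 0.0023 × 10.3224 × (12.15 + 17.8) × √11.1 = 0.0023 × 10.3224 × 29.95 × 3.3317 = 2.3690 mm/d
ETc = Kc × ET₀ = 1.19 × 2.3690 = 2.8191 mm/d
Crop demand D = ETc × 14 d = 2.8191 × 14 = 39.467 mm
D − Pe = 39.467 − 22.7 = 16.767 mm
Gross irrigation = 16.767 / 0.75 = 22.356 mm

22 mm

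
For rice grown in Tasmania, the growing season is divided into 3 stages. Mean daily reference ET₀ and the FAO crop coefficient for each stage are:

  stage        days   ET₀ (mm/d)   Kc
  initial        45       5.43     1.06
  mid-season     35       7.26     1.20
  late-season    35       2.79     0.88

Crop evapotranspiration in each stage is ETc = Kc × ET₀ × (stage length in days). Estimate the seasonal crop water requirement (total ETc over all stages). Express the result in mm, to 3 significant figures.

initial: 1.06 × 5.43 × 45 = 259.01 mm
mid-season: 1.20 × 7.26 × 35 = 304.92 mm
late-season: 0.88 × 2.79 × 35 = 85.93 mm
Seasonal total = 649.86 mm

650 mm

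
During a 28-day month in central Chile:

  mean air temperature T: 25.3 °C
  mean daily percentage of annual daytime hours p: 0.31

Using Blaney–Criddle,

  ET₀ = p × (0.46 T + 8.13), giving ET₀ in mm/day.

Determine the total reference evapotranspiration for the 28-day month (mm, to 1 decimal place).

ET₀ = 0.31 × (0.46 × 25.3 + 8.13) = 0.31 × 19.768 = 6.1281 mm/d
Monthly total = 6.1281 × 28 = 171.587 mm

171.6 mm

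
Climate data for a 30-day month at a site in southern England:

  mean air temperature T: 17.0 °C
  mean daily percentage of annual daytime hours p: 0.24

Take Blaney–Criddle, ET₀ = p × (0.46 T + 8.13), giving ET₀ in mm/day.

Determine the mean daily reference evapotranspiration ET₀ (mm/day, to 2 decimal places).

ET₀ = 0.24 × (0.46 × 17.0 + 8.13) = 0.24 × 15.950 = 3.8280 mm/d

3.83 mm/day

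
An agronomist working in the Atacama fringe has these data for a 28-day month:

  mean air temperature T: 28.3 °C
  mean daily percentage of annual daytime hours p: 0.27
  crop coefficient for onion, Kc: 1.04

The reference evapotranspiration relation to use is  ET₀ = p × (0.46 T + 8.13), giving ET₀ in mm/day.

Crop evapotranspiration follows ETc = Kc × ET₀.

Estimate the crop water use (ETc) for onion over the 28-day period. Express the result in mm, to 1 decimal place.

ET₀ = 0.27 × (0.46 × 28.3 + 8.13) = 0.27 × 21.148 = 5.7100 mm/d
ETc = Kc × ET₀ = 1.04 × 5.7100 = 5.9384 mm/d
Over 28 days: 5.9384 × 28 = 166.275 mm

166.3 mm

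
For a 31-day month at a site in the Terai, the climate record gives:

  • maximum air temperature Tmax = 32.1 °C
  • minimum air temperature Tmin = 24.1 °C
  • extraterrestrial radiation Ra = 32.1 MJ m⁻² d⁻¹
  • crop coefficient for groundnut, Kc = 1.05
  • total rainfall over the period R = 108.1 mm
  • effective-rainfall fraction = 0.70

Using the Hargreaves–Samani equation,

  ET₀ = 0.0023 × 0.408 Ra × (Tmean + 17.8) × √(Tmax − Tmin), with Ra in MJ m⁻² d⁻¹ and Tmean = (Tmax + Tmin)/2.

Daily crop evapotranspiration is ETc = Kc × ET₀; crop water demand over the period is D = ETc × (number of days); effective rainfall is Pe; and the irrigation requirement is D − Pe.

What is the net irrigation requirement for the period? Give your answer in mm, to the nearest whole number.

52 mm

Tmean = (32.1 + 24.1)/2 = 28.10 °C
0.408 Ra = 0.408 × 32.1 = 13.0968 mm/d equivalent
ET₀ = 0.0023 × 13.0968 × (28.10 + 17.8) × √8.0 = 0.0023 × 13.0968 × 45.90 × 2.8284 = 3.9106 mm/d
ETc = Kc × ET₀ = 1.05 × 3.9106 = 4.1061 mm/d
Crop demand D = ETc × 31 d = 4.1061 × 31 = 127.289 mm
Pe = 0.70 × 108.1 = 75.670 mm
D − Pe = 127.289 − 75.670 = 51.619 mm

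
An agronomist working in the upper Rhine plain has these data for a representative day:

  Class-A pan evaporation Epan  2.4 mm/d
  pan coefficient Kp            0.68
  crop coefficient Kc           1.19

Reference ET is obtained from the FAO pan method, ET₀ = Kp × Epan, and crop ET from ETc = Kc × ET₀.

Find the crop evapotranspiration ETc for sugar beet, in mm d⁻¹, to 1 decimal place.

1.9 mm d⁻¹

ET₀ = 0.68 × 2.4 = 1.6320 mm/d
ETc = Kc × ET₀ = 1.19 × 1.6320 = 1.9421 mm/d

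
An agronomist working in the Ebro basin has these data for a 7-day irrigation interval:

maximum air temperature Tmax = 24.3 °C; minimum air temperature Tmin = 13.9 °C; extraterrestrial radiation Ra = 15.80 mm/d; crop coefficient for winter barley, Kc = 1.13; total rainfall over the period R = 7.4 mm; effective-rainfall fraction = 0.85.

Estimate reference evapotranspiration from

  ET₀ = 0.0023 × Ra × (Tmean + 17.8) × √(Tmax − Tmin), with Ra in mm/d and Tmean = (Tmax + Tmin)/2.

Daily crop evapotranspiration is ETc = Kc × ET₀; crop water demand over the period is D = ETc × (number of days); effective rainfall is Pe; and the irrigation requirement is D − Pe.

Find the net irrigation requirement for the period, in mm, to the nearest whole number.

Tmean = (24.3 + 13.9)/2 = 19.10 °C
ET₀ = 0.0023 × 15.80 × (19.10 + 17.8) × √10.4 = 0.0023 × 15.80 × 36.90 × 3.2249 = 4.3244 mm/d
ETc = Kc × ET₀ = 1.13 × 4.3244 = 4.8866 mm/d
Crop demand D = ETc × 7 d = 4.8866 × 7 = 34.206 mm
Pe = 0.85 × 7.4 = 6.290 mm
D − Pe = 34.206 − 6.290 = 27.916 mm

28 mm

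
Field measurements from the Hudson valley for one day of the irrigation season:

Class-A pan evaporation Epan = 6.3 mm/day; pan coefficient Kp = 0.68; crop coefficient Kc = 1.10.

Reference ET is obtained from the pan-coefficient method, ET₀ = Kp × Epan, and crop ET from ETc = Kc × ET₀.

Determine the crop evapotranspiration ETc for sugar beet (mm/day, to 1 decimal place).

4.7 mm/day

ET₀ = 0.68 × 6.3 = 4.2840 mm/d
ETc = Kc × ET₀ = 1.10 × 4.2840 = 4.7124 mm/d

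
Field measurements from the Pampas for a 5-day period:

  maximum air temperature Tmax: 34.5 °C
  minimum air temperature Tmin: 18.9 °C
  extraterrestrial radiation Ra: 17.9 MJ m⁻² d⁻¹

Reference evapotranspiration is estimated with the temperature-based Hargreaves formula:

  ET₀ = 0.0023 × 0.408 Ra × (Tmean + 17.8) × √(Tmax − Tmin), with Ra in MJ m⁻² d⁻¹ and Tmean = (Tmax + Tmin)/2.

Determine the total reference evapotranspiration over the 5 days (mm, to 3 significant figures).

Tmean = (34.5 + 18.9)/2 = 26.70 °C
0.408 Ra = 0.408 × 17.9 = 7.3032 mm/d equivalent
ET₀ = 0.0023 × 7.3032 × (26.70 + 17.8) × √15.6 = 0.0023 × 7.3032 × 44.50 × 3.9497 = 2.9523 mm/d
Over 5 days: 2.9523 × 5 = 14.762 mm

14.8 mm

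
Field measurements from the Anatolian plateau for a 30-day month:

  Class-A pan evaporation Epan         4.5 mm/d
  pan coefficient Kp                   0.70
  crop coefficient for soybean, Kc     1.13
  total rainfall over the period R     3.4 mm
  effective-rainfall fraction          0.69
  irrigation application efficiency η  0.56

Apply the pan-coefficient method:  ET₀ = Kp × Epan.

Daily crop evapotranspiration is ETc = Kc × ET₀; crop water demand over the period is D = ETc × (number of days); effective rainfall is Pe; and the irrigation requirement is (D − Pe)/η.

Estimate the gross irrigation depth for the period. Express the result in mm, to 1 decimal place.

186.5 mm

ET₀ = 0.70 × 4.5 = 3.1500 mm/d
ETc = Kc × ET₀ = 1.13 × 3.1500 = 3.5595 mm/d
Crop demand D = ETc × 30 d = 3.5595 × 30 = 106.785 mm
Pe = 0.69 × 3.4 = 2.346 mm
D − Pe = 106.785 − 2.346 = 104.439 mm
Gross irrigation = 104.439 / 0.56 = 186.498 mm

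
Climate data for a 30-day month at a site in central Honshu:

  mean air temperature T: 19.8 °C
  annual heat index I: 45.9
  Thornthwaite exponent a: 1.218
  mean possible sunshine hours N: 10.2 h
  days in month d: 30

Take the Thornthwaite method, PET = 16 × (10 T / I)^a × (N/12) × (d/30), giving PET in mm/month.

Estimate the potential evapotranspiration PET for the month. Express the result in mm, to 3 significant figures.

10T/I = 10 × 19.8 / 45.9 = 4.3137
(10T/I)^a = 4.3137^1.218 = 5.9326
Uncorrected PET = 16 × 5.9326 = 94.922 mm
Correction = (N/12)(d/30) = (10.2/12)(30/30) = 0.8500
PET = 94.922 × 0.8500 = 80.684 mm/month

80.7 mm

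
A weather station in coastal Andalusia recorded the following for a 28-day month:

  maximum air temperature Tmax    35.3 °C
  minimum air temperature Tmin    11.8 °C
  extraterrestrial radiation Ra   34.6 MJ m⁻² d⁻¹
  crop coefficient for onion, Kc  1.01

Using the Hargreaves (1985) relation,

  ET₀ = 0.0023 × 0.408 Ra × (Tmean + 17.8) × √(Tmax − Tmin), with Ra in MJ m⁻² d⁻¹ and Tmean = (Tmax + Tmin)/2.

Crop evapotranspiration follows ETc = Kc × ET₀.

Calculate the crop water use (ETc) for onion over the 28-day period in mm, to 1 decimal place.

184.1 mm

Tmean = (35.3 + 11.8)/2 = 23.55 °C
0.408 Ra = 0.408 × 34.6 = 14.1168 mm/d equivalent
ET₀ = 0.0023 × 14.1168 × (23.55 + 17.8) × √23.5 = 0.0023 × 14.1168 × 41.35 × 4.8477 = 6.5084 mm/d
ETc = Kc × ET₀ = 1.01 × 6.5084 = 6.5735 mm/d
Over 28 days: 6.5735 × 28 = 184.058 mm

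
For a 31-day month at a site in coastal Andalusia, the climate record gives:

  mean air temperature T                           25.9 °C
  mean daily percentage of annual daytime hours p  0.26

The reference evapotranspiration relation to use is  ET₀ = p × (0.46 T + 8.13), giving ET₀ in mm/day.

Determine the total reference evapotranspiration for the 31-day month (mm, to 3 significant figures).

ET₀ = 0.26 × (0.46 × 25.9 + 8.13) = 0.26 × 20.044 = 5.2114 mm/d
Monthly total = 5.2114 × 31 = 161.553 mm

162 mm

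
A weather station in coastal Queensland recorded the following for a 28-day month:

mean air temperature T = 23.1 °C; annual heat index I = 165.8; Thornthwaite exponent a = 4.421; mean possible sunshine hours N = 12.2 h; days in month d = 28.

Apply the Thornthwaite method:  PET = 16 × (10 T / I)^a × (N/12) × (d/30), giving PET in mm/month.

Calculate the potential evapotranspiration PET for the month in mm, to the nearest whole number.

66 mm

10T/I = 10 × 23.1 / 165.8 = 1.3932
(10T/I)^a = 1.3932^4.421 = 4.3320
Uncorrected PET = 16 × 4.3320 = 69.312 mm
Correction = (N/12)(d/30) = (12.2/12)(28/30) = 0.9489
PET = 69.312 × 0.9489 = 65.770 mm/month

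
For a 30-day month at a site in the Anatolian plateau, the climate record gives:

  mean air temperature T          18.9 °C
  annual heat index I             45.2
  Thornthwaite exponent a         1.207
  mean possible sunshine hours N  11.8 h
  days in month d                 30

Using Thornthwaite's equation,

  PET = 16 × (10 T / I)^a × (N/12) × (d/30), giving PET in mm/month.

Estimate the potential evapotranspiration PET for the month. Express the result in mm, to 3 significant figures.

88.5 mm

10T/I = 10 × 18.9 / 45.2 = 4.1814
(10T/I)^a = 4.1814^1.207 = 5.6226
Uncorrected PET = 16 × 5.6226 = 89.962 mm
Correction = (N/12)(d/30) = (11.8/12)(30/30) = 0.9833
PET = 89.962 × 0.9833 = 88.460 mm/month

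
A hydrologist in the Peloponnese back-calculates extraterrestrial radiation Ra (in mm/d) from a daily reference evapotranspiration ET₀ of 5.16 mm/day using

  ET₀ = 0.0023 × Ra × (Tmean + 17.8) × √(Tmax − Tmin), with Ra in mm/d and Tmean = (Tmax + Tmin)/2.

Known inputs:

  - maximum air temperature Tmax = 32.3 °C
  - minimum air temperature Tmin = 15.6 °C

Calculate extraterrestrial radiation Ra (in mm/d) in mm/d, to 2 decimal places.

Tmean = 23.95 °C; √ΔT = 4.0866
Ra = ET₀ / [0.0023 × (Tmean+17.8) × √ΔT] = 5.16 / (0.0023 × 41.75 × 4.0866) = 13.149 mm/d

13.15 mm/d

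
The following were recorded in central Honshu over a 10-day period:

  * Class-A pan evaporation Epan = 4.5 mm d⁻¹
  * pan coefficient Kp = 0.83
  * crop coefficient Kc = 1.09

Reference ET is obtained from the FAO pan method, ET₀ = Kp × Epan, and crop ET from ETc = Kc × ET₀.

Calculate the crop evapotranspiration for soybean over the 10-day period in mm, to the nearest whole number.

41 mm

ET₀ = 0.83 × 4.5 = 3.7350 mm/d
ETc = Kc × ET₀ = 1.09 × 3.7350 = 4.0712 mm/d
Over 10 days: 4.0712 × 10 = 40.712 mm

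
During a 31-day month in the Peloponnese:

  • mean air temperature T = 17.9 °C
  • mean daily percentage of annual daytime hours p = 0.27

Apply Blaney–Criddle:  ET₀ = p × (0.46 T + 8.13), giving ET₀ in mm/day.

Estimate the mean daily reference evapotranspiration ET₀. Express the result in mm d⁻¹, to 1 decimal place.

ET₀ = 0.27 × (0.46 × 17.9 + 8.13) = 0.27 × 16.364 = 4.4183 mm/d

4.4 mm d⁻¹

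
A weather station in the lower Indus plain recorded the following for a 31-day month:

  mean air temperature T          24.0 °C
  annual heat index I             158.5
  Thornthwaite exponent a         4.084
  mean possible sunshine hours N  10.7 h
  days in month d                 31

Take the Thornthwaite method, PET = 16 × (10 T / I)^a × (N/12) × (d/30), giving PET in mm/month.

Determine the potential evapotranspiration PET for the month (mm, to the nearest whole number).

80 mm

10T/I = 10 × 24.0 / 158.5 = 1.5142
(10T/I)^a = 1.5142^4.084 = 5.4434
Uncorrected PET = 16 × 5.4434 = 87.094 mm
Correction = (N/12)(d/30) = (10.7/12)(31/30) = 0.9214
PET = 87.094 × 0.9214 = 80.248 mm/month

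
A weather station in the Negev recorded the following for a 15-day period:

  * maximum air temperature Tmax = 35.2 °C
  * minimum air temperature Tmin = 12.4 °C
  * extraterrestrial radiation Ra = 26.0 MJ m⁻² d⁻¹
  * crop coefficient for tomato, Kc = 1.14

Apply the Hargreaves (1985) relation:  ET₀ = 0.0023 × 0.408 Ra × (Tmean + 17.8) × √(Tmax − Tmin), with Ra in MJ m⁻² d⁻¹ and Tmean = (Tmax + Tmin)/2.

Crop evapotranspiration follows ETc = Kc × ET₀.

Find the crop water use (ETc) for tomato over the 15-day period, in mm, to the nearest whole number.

Tmean = (35.2 + 12.4)/2 = 23.80 °C
0.408 Ra = 0.408 × 26.0 = 10.6080 mm/d equivalent
ET₀ = 0.0023 × 10.6080 × (23.80 + 17.8) × √22.8 = 0.0023 × 10.6080 × 41.60 × 4.7749 = 4.8464 mm/d
ETc = Kc × ET₀ = 1.14 × 4.8464 = 5.5249 mm/d
Over 15 days: 5.5249 × 15 = 82.874 mm

83 mm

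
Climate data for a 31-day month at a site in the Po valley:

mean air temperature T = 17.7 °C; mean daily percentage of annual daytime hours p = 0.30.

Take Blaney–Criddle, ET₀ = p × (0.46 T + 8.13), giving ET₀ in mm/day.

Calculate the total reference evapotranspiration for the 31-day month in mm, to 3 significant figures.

151 mm

ET₀ = 0.30 × (0.46 × 17.7 + 8.13) = 0.30 × 16.272 = 4.8816 mm/d
Monthly total = 4.8816 × 31 = 151.330 mm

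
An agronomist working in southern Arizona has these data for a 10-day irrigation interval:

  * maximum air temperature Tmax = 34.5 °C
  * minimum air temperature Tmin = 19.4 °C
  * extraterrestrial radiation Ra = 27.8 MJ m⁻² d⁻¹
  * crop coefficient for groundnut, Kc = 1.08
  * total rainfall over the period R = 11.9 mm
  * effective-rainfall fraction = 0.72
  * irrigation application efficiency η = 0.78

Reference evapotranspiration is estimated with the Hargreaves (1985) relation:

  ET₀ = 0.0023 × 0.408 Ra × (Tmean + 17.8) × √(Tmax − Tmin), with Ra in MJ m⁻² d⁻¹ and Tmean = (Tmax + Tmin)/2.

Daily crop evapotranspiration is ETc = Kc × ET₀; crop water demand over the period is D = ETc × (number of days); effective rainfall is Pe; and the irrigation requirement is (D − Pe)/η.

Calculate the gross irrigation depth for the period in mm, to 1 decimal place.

51.8 mm

Tmean = (34.5 + 19.4)/2 = 26.95 °C
0.408 Ra = 0.408 × 27.8 = 11.3424 mm/d equivalent
ET₀ = 0.0023 × 11.3424 × (26.95 + 17.8) × √15.1 = 0.0023 × 11.3424 × 44.75 × 3.8859 = 4.5365 mm/d
ETc = Kc × ET₀ = 1.08 × 4.5365 = 4.8994 mm/d
Crop demand D = ETc × 10 d = 4.8994 × 10 = 48.994 mm
Pe = 0.72 × 11.9 = 8.568 mm
D − Pe = 48.994 − 8.568 = 40.426 mm
Gross irrigation = 40.426 / 0.78 = 51.828 mm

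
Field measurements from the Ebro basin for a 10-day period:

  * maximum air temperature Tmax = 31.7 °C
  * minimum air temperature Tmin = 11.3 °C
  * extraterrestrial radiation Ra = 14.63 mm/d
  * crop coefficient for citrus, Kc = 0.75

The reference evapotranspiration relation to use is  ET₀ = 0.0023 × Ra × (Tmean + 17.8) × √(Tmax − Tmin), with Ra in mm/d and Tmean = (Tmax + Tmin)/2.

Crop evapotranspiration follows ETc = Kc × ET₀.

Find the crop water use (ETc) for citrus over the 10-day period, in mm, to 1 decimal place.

Tmean = (31.7 + 11.3)/2 = 21.50 °C
ET₀ = 0.0023 × 14.63 × (21.50 + 17.8) × √20.4 = 0.0023 × 14.63 × 39.30 × 4.5166 = 5.9728 mm/d
ETc = Kc × ET₀ = 0.75 × 5.9728 = 4.4796 mm/d
Over 10 days: 4.4796 × 10 = 44.796 mm

44.8 mm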